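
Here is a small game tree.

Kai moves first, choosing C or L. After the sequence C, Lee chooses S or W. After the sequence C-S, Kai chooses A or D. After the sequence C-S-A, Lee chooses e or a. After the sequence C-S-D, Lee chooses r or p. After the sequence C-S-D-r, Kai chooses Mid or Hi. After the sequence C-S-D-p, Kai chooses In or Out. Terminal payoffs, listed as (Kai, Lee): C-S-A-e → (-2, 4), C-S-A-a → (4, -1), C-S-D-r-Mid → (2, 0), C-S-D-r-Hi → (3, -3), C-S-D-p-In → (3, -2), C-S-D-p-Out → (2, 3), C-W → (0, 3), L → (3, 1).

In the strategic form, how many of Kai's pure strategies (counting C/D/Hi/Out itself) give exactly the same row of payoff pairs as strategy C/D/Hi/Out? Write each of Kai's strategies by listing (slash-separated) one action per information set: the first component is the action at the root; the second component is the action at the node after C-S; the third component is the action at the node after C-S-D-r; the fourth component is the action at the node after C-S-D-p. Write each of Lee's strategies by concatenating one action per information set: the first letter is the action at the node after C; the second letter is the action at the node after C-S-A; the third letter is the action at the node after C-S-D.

1

Row for C/D/Hi/Out (columns Ser, Sep, Sar, Sap, Wer, Wep, War, Wap): (3,-3) (2,3) (3,-3) (2,3) (0,3) (0,3) (0,3) (0,3).
Every one of Kai's information sets is on the play path for some reply by Lee when Kai follows C/D/Hi/Out.
Changing the action at any of them therefore changes at least one column, so only C/D/Hi/Out itself gives this row.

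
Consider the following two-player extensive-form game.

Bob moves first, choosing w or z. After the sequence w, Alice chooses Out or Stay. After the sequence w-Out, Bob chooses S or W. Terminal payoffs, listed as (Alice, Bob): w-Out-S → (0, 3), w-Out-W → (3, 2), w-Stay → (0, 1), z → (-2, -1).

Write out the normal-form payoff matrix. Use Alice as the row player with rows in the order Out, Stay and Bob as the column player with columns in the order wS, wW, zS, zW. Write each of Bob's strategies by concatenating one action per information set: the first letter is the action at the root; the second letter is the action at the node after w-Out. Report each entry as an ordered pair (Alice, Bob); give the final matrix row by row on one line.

           wS       wW       zS       zW
 Out    (0,3)    (3,2)  (-2,-1)  (-2,-1)
Stay    (0,1)    (0,1)  (-2,-1)  (-2,-1)

Out: (0,3) (3,2) (-2,-1) (-2,-1) | Stay: (0,1) (0,1) (-2,-1) (-2,-1)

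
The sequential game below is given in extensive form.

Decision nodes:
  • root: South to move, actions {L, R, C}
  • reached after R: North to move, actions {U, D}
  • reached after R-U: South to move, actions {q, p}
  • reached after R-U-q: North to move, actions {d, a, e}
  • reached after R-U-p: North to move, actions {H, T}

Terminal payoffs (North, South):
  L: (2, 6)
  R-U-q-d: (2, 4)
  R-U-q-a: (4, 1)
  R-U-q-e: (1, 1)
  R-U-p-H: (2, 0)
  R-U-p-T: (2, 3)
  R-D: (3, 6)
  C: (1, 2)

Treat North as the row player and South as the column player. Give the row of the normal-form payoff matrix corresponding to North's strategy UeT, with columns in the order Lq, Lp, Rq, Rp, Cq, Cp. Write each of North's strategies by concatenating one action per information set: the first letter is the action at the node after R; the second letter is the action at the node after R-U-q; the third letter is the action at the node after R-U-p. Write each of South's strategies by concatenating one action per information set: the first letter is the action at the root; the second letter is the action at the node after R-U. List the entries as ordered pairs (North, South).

vs Lq: South plays L → (2, 6)
vs Lp: South plays L → (2, 6)
vs Rq: South plays R → North plays U at [R] → South plays q at [R-U] → North plays e at [R-U-q] → (1, 1)
vs Rp: South plays R → North plays U at [R] → South plays p at [R-U] → North plays T at [R-U-p] → (2, 3)
vs Cq: South plays C → (1, 2)
vs Cp: South plays C → (1, 2)

(2,6) (2,6) (1,1) (2,3) (1,2) (1,2)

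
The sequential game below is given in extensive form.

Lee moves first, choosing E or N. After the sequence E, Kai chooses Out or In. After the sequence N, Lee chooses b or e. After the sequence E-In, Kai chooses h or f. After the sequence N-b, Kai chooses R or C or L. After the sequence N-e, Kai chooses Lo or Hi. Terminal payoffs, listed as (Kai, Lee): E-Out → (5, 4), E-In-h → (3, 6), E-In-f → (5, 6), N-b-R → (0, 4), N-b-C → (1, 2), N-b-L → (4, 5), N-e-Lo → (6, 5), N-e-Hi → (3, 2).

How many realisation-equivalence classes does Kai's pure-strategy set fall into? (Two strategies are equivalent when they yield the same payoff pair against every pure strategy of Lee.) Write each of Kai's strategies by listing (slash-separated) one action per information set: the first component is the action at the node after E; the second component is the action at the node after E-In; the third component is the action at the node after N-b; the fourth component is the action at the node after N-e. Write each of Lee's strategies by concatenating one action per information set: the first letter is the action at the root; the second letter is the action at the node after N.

Kai has 24 pure strategies: Out/h/R/Lo, Out/h/R/Hi, Out/h/C/Lo, Out/h/C/Hi, Out/h/L/Lo, Out/h/L/Hi, Out/f/R/Lo, Out/f/R/Hi, Out/f/C/Lo, Out/f/C/Hi, Out/f/L/Lo, Out/f/L/Hi, In/h/R/Lo, In/h/R/Hi, In/h/C/Lo, In/h/C/Hi, In/h/L/Lo, In/h/L/Hi, In/f/R/Lo, In/f/R/Hi, In/f/C/Lo, In/f/C/Hi, In/f/L/Lo, In/f/L/Hi. Columns: Eb, Ee, Nb, Ne.
{Out/h/R/Lo, Out/f/R/Lo} → row (5,4) (5,4) (0,4) (6,5)
{Out/h/R/Hi, Out/f/R/Hi} → row (5,4) (5,4) (0,4) (3,2)
{Out/h/C/Lo, Out/f/C/Lo} → row (5,4) (5,4) (1,2) (6,5)
{Out/h/C/Hi, Out/f/C/Hi} → row (5,4) (5,4) (1,2) (3,2)
{Out/h/L/Lo, Out/f/L/Lo} → row (5,4) (5,4) (4,5) (6,5)
{Out/h/L/Hi, Out/f/L/Hi} → row (5,4) (5,4) (4,5) (3,2)
{In/h/R/Lo} → row (3,6) (3,6) (0,4) (6,5)
{In/h/R/Hi} → row (3,6) (3,6) (0,4) (3,2)
{In/h/C/Lo} → row (3,6) (3,6) (1,2) (6,5)
{In/h/C/Hi} → row (3,6) (3,6) (1,2) (3,2)
{In/h/L/Lo} → row (3,6) (3,6) (4,5) (6,5)
{In/h/L/Hi} → row (3,6) (3,6) (4,5) (3,2)
{In/f/R/Lo} → row (5,6) (5,6) (0,4) (6,5)
{In/f/R/Hi} → row (5,6) (5,6) (0,4) (3,2)
{In/f/C/Lo} → row (5,6) (5,6) (1,2) (6,5)
{In/f/C/Hi} → row (5,6) (5,6) (1,2) (3,2)
{In/f/L/Lo} → row (5,6) (5,6) (4,5) (6,5)
{In/f/L/Hi} → row (5,6) (5,6) (4,5) (3,2)
That's 18 distinct rows out of 24 strategies.

18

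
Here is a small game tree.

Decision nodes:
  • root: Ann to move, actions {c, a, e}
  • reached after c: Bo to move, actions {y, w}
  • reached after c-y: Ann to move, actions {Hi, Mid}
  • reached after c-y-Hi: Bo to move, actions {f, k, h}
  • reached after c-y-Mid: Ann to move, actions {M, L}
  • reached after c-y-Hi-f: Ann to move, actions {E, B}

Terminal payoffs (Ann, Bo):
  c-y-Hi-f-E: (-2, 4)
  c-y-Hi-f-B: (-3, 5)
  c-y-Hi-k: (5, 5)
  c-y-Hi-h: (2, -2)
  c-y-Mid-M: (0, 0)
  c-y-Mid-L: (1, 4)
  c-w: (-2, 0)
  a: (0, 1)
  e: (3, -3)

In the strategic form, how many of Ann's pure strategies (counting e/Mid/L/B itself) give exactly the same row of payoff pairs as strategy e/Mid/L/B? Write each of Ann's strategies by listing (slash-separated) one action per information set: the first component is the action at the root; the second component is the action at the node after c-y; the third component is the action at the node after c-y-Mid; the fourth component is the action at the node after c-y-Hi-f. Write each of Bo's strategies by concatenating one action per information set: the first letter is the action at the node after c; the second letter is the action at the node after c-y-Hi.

8

Row for e/Mid/L/B (columns yf, yk, yh, wf, wk, wh): (3,-3) (3,-3) (3,-3) (3,-3) (3,-3) (3,-3).
Under e/Mid/L/B, Ann's choice at the node after c-y and at the node after c-y-Mid and at the node after c-y-Hi-f can never be reached regardless of what Bo does, so varying those choices leaves every outcome unchanged.
Holding the reachable choices fixed and varying the unreachable ones freely already gives 2 × 2 × 2 = 8 equivalent strategies.
No other strategy reproduces this row, so those 8 are the full class: e/Hi/M/E, e/Hi/M/B, e/Hi/L/E, e/Hi/L/B, e/Mid/M/E, e/Mid/M/B, e/Mid/L/E, e/Mid/L/B.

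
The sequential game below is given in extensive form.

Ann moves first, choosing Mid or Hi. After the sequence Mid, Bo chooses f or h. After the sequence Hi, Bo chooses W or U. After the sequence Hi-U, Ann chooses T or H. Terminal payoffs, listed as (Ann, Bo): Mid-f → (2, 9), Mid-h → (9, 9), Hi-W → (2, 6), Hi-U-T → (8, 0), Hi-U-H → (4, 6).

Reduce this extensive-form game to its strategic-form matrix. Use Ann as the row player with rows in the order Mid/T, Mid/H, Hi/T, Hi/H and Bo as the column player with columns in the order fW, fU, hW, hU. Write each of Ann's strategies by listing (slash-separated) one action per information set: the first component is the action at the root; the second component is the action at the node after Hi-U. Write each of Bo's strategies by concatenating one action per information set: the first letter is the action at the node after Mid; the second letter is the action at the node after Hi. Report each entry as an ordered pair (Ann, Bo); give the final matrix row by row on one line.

Mid/T: (2,9) (2,9) (9,9) (9,9) | Mid/H: (2,9) (2,9) (9,9) (9,9) | Hi/T: (2,6) (8,0) (2,6) (8,0) | Hi/H: (2,6) (4,6) (2,6) (4,6)

            fW       fU       hW       hU
Mid/T    (2,9)    (2,9)    (9,9)    (9,9)
Mid/H    (2,9)    (2,9)    (9,9)    (9,9)
 Hi/T    (2,6)    (8,0)    (2,6)    (8,0)
 Hi/H    (2,6)    (4,6)    (2,6)    (4,6)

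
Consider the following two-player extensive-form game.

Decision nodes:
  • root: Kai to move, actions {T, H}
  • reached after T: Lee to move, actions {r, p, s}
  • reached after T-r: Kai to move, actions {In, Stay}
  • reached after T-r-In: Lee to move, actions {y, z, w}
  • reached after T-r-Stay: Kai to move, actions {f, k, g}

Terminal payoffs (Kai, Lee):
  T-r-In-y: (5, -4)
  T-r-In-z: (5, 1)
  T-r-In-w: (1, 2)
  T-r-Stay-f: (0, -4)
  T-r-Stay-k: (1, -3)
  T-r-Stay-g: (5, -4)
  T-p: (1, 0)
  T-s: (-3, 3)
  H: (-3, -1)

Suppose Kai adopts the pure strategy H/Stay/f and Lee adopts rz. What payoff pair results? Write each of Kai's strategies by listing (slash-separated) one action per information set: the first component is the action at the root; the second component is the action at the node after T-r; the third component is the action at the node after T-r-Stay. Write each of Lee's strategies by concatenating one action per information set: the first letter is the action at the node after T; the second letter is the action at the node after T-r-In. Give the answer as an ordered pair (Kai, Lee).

Trace the play path from the root:
  Kai plays H
→ terminal payoff (-3, -1).
(Kai's choice at the node after T-r is never reached on this path, so it doesn't affect the outcome.)

(-3, -1)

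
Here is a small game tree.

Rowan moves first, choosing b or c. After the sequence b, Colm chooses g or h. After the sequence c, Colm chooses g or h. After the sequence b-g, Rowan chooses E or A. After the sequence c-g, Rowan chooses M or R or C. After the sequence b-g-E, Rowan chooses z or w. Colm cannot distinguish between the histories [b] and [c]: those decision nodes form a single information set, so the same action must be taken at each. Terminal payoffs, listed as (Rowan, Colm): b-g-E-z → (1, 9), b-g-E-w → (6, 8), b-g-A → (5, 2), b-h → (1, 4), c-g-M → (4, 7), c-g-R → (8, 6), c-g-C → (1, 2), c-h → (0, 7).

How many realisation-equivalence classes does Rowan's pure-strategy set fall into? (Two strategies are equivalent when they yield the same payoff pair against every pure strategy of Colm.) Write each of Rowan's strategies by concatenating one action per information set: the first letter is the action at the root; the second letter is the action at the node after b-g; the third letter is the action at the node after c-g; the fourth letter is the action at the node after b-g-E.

Rowan has 24 pure strategies: bEMz, bEMw, bERz, bERw, bECz, bECw, bAMz, bAMw, bARz, bARw, bACz, bACw, cEMz, cEMw, cERz, cERw, cECz, cECw, cAMz, cAMw, cARz, cARw, cACz, cACw. Columns: g, h.
{bEMz, bERz, bECz} → row (1,9) (1,4)
{bEMw, bERw, bECw} → row (6,8) (1,4)
{bAMz, bAMw, bARz, bARw, bACz, bACw} → row (5,2) (1,4)
{cEMz, cEMw, cAMz, cAMw} → row (4,7) (0,7)
{cERz, cERw, cARz, cARw} → row (8,6) (0,7)
{cECz, cECw, cACz, cACw} → row (1,2) (0,7)
That's 6 distinct rows out of 24 strategies.

6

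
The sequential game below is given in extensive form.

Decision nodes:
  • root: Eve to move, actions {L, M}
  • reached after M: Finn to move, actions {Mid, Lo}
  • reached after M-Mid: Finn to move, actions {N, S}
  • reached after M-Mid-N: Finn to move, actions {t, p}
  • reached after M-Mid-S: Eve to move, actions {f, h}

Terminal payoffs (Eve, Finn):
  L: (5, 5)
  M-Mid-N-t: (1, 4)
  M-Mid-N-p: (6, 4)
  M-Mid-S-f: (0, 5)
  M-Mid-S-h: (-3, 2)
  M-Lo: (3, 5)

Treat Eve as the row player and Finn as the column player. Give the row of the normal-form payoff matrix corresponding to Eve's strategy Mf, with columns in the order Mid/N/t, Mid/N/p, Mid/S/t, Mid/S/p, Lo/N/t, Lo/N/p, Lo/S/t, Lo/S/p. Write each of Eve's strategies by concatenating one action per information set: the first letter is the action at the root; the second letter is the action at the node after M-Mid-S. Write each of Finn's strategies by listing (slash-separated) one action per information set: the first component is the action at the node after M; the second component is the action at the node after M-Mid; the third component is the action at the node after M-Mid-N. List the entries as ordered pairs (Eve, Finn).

vs Mid/N/t: Eve plays M → Finn plays Mid at [M] → Finn plays N at [M-Mid] → Finn plays t at [M-Mid-N] → (1, 4)
vs Mid/N/p: Eve plays M → Finn plays Mid at [M] → Finn plays N at [M-Mid] → Finn plays p at [M-Mid-N] → (6, 4)
vs Mid/S/t: Eve plays M → Finn plays Mid at [M] → Finn plays S at [M-Mid] → Eve plays f at [M-Mid-S] → (0, 5)
vs Mid/S/p: Eve plays M → Finn plays Mid at [M] → Finn plays S at [M-Mid] → Eve plays f at [M-Mid-S] → (0, 5)
vs Lo/N/t: Eve plays M → Finn plays Lo at [M] → (3, 5)
vs Lo/N/p: Eve plays M → Finn plays Lo at [M] → (3, 5)
vs Lo/S/t: Eve plays M → Finn plays Lo at [M] → (3, 5)
vs Lo/S/p: Eve plays M → Finn plays Lo at [M] → (3, 5)

(1,4) (6,4) (0,5) (0,5) (3,5) (3,5) (3,5) (3,5)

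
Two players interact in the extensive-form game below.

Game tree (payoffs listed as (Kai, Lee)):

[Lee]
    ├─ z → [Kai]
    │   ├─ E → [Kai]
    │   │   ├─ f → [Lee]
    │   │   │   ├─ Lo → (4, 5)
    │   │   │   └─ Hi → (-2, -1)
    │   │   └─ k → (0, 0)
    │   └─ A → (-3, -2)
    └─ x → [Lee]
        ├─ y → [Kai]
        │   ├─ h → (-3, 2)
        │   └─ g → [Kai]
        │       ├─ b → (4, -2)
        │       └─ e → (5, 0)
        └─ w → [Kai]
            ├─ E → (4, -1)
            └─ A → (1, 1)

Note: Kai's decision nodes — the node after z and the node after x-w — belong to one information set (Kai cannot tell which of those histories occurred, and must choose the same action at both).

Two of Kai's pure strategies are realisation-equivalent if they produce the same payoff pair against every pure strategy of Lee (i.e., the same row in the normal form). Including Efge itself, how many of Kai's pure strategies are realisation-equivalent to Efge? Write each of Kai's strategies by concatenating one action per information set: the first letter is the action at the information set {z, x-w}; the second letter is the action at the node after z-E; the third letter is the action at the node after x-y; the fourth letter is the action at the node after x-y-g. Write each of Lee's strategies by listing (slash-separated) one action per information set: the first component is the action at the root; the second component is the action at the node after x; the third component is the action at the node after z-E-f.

1

Row for Efge (columns z/y/Lo, z/y/Hi, z/w/Lo, z/w/Hi, x/y/Lo, x/y/Hi, x/w/Lo, x/w/Hi): (4,5) (-2,-1) (4,5) (-2,-1) (5,0) (5,0) (4,-1) (4,-1).
Every one of Kai's information sets is on the play path for some reply by Lee when Kai follows Efge.
Changing the action at any of them therefore changes at least one column, so only Efge itself gives this row.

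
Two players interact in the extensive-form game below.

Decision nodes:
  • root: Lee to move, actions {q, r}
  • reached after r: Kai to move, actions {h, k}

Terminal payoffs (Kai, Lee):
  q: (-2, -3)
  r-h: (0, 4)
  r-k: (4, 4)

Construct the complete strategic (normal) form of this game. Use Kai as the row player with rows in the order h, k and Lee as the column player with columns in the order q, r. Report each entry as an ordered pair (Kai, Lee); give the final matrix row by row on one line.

h: (-2,-3) (0,4) | k: (-2,-3) (4,4)

Row h: q→(-2,-3), r→(0,4)
Row k: q→(-2,-3), r→(4,4)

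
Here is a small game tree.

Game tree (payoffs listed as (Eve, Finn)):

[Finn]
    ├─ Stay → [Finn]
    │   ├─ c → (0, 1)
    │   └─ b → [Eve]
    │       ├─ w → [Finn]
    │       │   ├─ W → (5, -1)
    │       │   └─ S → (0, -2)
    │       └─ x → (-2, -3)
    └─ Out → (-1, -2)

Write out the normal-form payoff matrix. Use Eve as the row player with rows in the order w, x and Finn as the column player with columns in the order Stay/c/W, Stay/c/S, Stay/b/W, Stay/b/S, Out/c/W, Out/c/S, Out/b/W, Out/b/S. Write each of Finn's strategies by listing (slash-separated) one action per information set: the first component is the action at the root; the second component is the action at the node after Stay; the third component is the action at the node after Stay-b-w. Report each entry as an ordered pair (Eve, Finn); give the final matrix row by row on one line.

w: (0,1) (0,1) (5,-1) (0,-2) (-1,-2) (-1,-2) (-1,-2) (-1,-2) | x: (0,1) (0,1) (-2,-3) (-2,-3) (-1,-2) (-1,-2) (-1,-2) (-1,-2)

Row w: Stay/c/W→(0,1), Stay/c/S→(0,1), Stay/b/W→(5,-1), Stay/b/S→(0,-2), Out/c/W→(-1,-2), Out/c/S→(-1,-2), Out/b/W→(-1,-2), Out/b/S→(-1,-2)
Row x: Stay/c/W→(0,1), Stay/c/S→(0,1), Stay/b/W→(-2,-3), Stay/b/S→(-2,-3), Out/c/W→(-1,-2), Out/c/S→(-1,-2), Out/b/W→(-1,-2), Out/b/S→(-1,-2)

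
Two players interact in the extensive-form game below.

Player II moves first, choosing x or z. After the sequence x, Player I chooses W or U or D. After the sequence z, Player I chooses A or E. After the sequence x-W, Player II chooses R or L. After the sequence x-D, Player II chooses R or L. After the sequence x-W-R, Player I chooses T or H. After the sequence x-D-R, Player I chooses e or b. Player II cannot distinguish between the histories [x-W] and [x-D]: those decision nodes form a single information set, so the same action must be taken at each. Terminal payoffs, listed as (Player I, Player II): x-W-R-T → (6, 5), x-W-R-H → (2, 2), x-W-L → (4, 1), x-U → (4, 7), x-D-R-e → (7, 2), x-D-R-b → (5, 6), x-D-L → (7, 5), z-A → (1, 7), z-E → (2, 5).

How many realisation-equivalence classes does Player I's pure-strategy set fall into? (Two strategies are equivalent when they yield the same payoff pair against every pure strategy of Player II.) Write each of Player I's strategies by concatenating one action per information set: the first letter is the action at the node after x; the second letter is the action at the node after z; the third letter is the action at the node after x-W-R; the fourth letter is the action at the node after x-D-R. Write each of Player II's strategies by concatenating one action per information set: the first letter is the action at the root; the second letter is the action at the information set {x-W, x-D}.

10

Player I has 24 pure strategies: WATe, WATb, WAHe, WAHb, WETe, WETb, WEHe, WEHb, UATe, UATb, UAHe, UAHb, UETe, UETb, UEHe, UEHb, DATe, DATb, DAHe, DAHb, DETe, DETb, DEHe, DEHb. Columns: xR, xL, zR, zL.
{WATe, WATb} → row (6,5) (4,1) (1,7) (1,7)
{WAHe, WAHb} → row (2,2) (4,1) (1,7) (1,7)
{WETe, WETb} → row (6,5) (4,1) (2,5) (2,5)
{WEHe, WEHb} → row (2,2) (4,1) (2,5) (2,5)
{UATe, UATb, UAHe, UAHb} → row (4,7) (4,7) (1,7) (1,7)
{UETe, UETb, UEHe, UEHb} → row (4,7) (4,7) (2,5) (2,5)
{DATe, DAHe} → row (7,2) (7,5) (1,7) (1,7)
{DATb, DAHb} → row (5,6) (7,5) (1,7) (1,7)
{DETe, DEHe} → row (7,2) (7,5) (2,5) (2,5)
{DETb, DEHb} → row (5,6) (7,5) (2,5) (2,5)
That's 10 distinct rows out of 24 strategies.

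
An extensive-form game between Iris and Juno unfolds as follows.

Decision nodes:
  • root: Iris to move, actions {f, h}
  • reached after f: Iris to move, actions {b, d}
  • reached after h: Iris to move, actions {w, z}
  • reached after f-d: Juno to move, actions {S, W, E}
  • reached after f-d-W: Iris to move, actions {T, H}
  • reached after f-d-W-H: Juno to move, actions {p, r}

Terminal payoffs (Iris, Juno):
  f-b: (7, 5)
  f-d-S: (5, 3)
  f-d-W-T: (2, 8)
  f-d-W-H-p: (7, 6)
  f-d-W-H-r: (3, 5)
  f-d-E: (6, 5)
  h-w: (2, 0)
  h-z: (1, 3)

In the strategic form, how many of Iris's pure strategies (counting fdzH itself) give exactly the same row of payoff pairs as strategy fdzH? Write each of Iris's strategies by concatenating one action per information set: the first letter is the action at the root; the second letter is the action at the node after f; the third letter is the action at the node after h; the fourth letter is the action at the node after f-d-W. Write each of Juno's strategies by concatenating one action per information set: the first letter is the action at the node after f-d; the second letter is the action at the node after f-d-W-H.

Row for fdzH (columns Sp, Sr, Wp, Wr, Ep, Er): (5,3) (5,3) (7,6) (3,5) (6,5) (6,5).
Under fdzH, Iris's choice at the node after h can never be reached regardless of what Juno does, so varying those choices leaves every outcome unchanged.
Holding the reachable choices fixed and varying the unreachable one freely already gives 2 equivalent strategies.
No other strategy reproduces this row, so those 2 are the full class: fdwH, fdzH.

2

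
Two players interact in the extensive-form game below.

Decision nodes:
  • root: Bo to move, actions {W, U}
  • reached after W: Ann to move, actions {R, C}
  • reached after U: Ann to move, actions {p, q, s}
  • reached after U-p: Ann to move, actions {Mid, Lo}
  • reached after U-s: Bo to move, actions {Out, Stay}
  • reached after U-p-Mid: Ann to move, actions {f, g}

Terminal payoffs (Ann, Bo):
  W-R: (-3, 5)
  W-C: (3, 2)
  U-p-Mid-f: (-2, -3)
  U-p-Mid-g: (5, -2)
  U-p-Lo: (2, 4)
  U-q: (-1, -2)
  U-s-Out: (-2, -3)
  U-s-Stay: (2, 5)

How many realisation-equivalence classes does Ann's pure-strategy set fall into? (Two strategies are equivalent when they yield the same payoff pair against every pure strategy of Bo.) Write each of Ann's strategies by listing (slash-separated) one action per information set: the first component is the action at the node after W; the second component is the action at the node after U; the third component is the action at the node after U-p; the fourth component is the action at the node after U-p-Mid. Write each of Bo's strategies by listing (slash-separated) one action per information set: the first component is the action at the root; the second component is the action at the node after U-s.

10

Ann has 24 pure strategies: R/p/Mid/f, R/p/Mid/g, R/p/Lo/f, R/p/Lo/g, R/q/Mid/f, R/q/Mid/g, R/q/Lo/f, R/q/Lo/g, R/s/Mid/f, R/s/Mid/g, R/s/Lo/f, R/s/Lo/g, C/p/Mid/f, C/p/Mid/g, C/p/Lo/f, C/p/Lo/g, C/q/Mid/f, C/q/Mid/g, C/q/Lo/f, C/q/Lo/g, C/s/Mid/f, C/s/Mid/g, C/s/Lo/f, C/s/Lo/g. Columns: W/Out, W/Stay, U/Out, U/Stay.
{R/p/Mid/f} → row (-3,5) (-3,5) (-2,-3) (-2,-3)
{R/p/Mid/g} → row (-3,5) (-3,5) (5,-2) (5,-2)
{R/p/Lo/f, R/p/Lo/g} → row (-3,5) (-3,5) (2,4) (2,4)
{R/q/Mid/f, R/q/Mid/g, R/q/Lo/f, R/q/Lo/g} → row (-3,5) (-3,5) (-1,-2) (-1,-2)
{R/s/Mid/f, R/s/Mid/g, R/s/Lo/f, R/s/Lo/g} → row (-3,5) (-3,5) (-2,-3) (2,5)
{C/p/Mid/f} → row (3,2) (3,2) (-2,-3) (-2,-3)
{C/p/Mid/g} → row (3,2) (3,2) (5,-2) (5,-2)
{C/p/Lo/f, C/p/Lo/g} → row (3,2) (3,2) (2,4) (2,4)
{C/q/Mid/f, C/q/Mid/g, C/q/Lo/f, C/q/Lo/g} → row (3,2) (3,2) (-1,-2) (-1,-2)
{C/s/Mid/f, C/s/Mid/g, C/s/Lo/f, C/s/Lo/g} → row (3,2) (3,2) (-2,-3) (2,5)
That's 10 distinct rows out of 24 strategies.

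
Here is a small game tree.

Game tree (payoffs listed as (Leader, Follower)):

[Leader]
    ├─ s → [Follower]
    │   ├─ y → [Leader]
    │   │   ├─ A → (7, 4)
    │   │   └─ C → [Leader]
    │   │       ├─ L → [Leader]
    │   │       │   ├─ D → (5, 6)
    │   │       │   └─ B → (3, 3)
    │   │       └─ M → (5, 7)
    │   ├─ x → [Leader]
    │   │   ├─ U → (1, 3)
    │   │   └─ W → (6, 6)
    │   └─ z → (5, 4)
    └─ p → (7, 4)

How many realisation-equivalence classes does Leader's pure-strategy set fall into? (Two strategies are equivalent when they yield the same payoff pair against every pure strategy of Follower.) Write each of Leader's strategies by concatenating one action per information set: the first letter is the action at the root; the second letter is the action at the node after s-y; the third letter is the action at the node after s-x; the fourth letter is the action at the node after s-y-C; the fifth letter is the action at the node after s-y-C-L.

9

Leader has 32 pure strategies: sAULD, sAULB, sAUMD, sAUMB, sAWLD, sAWLB, sAWMD, sAWMB, sCULD, sCULB, sCUMD, sCUMB, sCWLD, sCWLB, sCWMD, sCWMB, pAULD, pAULB, pAUMD, pAUMB, pAWLD, pAWLB, pAWMD, pAWMB, pCULD, pCULB, pCUMD, pCUMB, pCWLD, pCWLB, pCWMD, pCWMB. Columns: y, x, z.
{sAULD, sAULB, sAUMD, sAUMB} → row (7,4) (1,3) (5,4)
{sAWLD, sAWLB, sAWMD, sAWMB} → row (7,4) (6,6) (5,4)
{sCULD} → row (5,6) (1,3) (5,4)
{sCULB} → row (3,3) (1,3) (5,4)
{sCUMD, sCUMB} → row (5,7) (1,3) (5,4)
{sCWLD} → row (5,6) (6,6) (5,4)
{sCWLB} → row (3,3) (6,6) (5,4)
{sCWMD, sCWMB} → row (5,7) (6,6) (5,4)
{pAULD, pAULB, pAUMD, pAUMB, pAWLD, pAWLB, pAWMD, pAWMB, pCULD, pCULB, pCUMD, pCUMB, pCWLD, pCWLB, pCWMD, pCWMB} → row (7,4) (7,4) (7,4)
That's 9 distinct rows out of 32 strategies.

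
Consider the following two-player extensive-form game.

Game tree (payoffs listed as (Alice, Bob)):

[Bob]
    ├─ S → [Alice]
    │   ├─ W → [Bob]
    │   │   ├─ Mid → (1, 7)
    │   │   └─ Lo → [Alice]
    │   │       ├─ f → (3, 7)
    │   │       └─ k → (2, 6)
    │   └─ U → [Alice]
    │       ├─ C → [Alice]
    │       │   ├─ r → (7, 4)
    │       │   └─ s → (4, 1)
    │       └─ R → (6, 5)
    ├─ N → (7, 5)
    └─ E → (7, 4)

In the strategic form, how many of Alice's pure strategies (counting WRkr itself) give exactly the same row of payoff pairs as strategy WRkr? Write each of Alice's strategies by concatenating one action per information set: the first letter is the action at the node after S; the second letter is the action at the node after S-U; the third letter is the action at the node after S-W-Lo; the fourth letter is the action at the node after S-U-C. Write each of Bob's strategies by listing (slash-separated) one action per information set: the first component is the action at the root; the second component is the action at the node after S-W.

Row for WRkr (columns S/Mid, S/Lo, N/Mid, N/Lo, E/Mid, E/Lo): (1,7) (2,6) (7,5) (7,5) (7,4) (7,4).
Under WRkr, Alice's choice at the node after S-U and at the node after S-U-C can never be reached regardless of what Bob does, so varying those choices leaves every outcome unchanged.
Holding the reachable choices fixed and varying the unreachable ones freely already gives 2 × 2 = 4 equivalent strategies.
No other strategy reproduces this row, so those 4 are the full class: WCkr, WCks, WRkr, WRks.

4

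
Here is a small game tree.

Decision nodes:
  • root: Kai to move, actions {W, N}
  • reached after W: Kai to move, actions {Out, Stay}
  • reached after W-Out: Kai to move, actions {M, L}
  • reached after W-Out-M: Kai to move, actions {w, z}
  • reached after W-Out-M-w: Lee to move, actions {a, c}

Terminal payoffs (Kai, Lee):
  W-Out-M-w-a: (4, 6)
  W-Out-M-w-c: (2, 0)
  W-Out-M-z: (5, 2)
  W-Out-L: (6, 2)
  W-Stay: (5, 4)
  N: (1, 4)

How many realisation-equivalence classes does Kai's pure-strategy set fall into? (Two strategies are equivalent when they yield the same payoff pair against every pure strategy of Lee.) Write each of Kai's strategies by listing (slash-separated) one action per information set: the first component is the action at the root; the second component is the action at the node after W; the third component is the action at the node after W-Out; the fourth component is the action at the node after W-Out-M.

Kai has 16 pure strategies: W/Out/M/w, W/Out/M/z, W/Out/L/w, W/Out/L/z, W/Stay/M/w, W/Stay/M/z, W/Stay/L/w, W/Stay/L/z, N/Out/M/w, N/Out/M/z, N/Out/L/w, N/Out/L/z, N/Stay/M/w, N/Stay/M/z, N/Stay/L/w, N/Stay/L/z. Columns: a, c.
{W/Out/M/w} → row (4,6) (2,0)
{W/Out/M/z} → row (5,2) (5,2)
{W/Out/L/w, W/Out/L/z} → row (6,2) (6,2)
{W/Stay/M/w, W/Stay/M/z, W/Stay/L/w, W/Stay/L/z} → row (5,4) (5,4)
{N/Out/M/w, N/Out/M/z, N/Out/L/w, N/Out/L/z, N/Stay/M/w, N/Stay/M/z, N/Stay/L/w, N/Stay/L/z} → row (1,4) (1,4)
That's 5 distinct rows out of 16 strategies.

5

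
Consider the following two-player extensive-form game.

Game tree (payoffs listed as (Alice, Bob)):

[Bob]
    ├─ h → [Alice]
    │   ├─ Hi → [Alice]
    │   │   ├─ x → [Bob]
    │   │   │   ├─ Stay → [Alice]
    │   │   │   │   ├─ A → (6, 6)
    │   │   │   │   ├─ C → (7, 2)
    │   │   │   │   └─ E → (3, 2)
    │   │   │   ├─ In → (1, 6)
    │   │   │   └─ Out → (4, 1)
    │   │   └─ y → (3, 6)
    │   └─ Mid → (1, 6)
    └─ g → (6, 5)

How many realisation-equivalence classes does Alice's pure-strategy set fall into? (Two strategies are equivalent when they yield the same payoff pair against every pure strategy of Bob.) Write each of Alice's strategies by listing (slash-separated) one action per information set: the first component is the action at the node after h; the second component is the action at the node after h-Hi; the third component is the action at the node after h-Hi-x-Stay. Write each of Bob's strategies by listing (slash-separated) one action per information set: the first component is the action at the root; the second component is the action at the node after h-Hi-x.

5

Alice has 12 pure strategies: Hi/x/A, Hi/x/C, Hi/x/E, Hi/y/A, Hi/y/C, Hi/y/E, Mid/x/A, Mid/x/C, Mid/x/E, Mid/y/A, Mid/y/C, Mid/y/E. Columns: h/Stay, h/In, h/Out, g/Stay, g/In, g/Out.
{Hi/x/A} → row (6,6) (1,6) (4,1) (6,5) (6,5) (6,5)
{Hi/x/C} → row (7,2) (1,6) (4,1) (6,5) (6,5) (6,5)
{Hi/x/E} → row (3,2) (1,6) (4,1) (6,5) (6,5) (6,5)
{Hi/y/A, Hi/y/C, Hi/y/E} → row (3,6) (3,6) (3,6) (6,5) (6,5) (6,5)
{Mid/x/A, Mid/x/C, Mid/x/E, Mid/y/A, Mid/y/C, Mid/y/E} → row (1,6) (1,6) (1,6) (6,5) (6,5) (6,5)
That's 5 distinct rows out of 12 strategies.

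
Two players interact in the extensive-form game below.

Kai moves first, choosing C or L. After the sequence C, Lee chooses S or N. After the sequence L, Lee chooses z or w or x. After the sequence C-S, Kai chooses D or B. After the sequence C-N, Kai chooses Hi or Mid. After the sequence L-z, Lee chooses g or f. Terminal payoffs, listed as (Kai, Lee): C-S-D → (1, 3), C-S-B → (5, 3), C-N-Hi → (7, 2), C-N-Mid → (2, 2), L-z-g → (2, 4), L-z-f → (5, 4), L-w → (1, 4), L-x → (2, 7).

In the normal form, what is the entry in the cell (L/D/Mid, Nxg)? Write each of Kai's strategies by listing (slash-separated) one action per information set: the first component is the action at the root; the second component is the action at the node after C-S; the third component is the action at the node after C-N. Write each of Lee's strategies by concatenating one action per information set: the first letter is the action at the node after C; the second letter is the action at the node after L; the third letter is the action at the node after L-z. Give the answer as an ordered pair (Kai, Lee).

Trace the play path from the root:
  Kai plays L
  Lee plays x at [L]
→ terminal payoff (2, 7).
(Kai's choice at the node after C-S is never reached on this path, so it doesn't affect the outcome.)

(2, 7)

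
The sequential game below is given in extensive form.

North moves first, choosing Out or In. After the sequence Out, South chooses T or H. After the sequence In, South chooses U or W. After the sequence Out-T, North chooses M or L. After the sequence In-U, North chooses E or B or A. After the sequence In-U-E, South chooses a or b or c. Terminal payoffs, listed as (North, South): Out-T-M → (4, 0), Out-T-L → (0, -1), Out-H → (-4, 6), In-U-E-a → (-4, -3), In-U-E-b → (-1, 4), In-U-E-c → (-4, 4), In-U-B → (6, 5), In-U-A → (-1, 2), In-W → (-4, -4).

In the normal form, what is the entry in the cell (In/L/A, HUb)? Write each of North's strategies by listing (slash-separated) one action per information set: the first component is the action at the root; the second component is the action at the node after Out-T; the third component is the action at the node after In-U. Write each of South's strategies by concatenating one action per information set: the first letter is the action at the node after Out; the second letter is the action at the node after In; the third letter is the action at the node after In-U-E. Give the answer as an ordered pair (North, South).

Trace the play path from the root:
  North plays In
  South plays U at [In]
  North plays A at [In-U]
→ terminal payoff (-1, 2).
(North's choice at the node after Out-T is never reached on this path, so it doesn't affect the outcome.)

(-1, 2)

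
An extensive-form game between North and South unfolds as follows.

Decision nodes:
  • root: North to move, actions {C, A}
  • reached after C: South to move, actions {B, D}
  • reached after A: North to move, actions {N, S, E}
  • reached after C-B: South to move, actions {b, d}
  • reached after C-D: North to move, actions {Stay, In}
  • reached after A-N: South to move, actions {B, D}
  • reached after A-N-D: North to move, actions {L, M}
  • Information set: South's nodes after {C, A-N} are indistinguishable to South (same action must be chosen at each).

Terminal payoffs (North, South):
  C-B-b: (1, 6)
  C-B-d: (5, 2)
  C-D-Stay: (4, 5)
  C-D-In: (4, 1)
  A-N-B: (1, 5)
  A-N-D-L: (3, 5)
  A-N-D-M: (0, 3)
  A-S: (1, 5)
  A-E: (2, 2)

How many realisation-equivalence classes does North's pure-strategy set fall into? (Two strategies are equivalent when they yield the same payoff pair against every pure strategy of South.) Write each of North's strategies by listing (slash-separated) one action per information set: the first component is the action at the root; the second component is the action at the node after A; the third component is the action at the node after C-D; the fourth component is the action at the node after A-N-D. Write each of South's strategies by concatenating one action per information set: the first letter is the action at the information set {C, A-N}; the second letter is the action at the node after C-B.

North has 24 pure strategies: C/N/Stay/L, C/N/Stay/M, C/N/In/L, C/N/In/M, C/S/Stay/L, C/S/Stay/M, C/S/In/L, C/S/In/M, C/E/Stay/L, C/E/Stay/M, C/E/In/L, C/E/In/M, A/N/Stay/L, A/N/Stay/M, A/N/In/L, A/N/In/M, A/S/Stay/L, A/S/Stay/M, A/S/In/L, A/S/In/M, A/E/Stay/L, A/E/Stay/M, A/E/In/L, A/E/In/M. Columns: Bb, Bd, Db, Dd.
{C/N/Stay/L, C/N/Stay/M, C/S/Stay/L, C/S/Stay/M, C/E/Stay/L, C/E/Stay/M} → row (1,6) (5,2) (4,5) (4,5)
{C/N/In/L, C/N/In/M, C/S/In/L, C/S/In/M, C/E/In/L, C/E/In/M} → row (1,6) (5,2) (4,1) (4,1)
{A/N/Stay/L, A/N/In/L} → row (1,5) (1,5) (3,5) (3,5)
{A/N/Stay/M, A/N/In/M} → row (1,5) (1,5) (0,3) (0,3)
{A/S/Stay/L, A/S/Stay/M, A/S/In/L, A/S/In/M} → row (1,5) (1,5) (1,5) (1,5)
{A/E/Stay/L, A/E/Stay/M, A/E/In/L, A/E/In/M} → row (2,2) (2,2) (2,2) (2,2)
That's 6 distinct rows out of 24 strategies.

6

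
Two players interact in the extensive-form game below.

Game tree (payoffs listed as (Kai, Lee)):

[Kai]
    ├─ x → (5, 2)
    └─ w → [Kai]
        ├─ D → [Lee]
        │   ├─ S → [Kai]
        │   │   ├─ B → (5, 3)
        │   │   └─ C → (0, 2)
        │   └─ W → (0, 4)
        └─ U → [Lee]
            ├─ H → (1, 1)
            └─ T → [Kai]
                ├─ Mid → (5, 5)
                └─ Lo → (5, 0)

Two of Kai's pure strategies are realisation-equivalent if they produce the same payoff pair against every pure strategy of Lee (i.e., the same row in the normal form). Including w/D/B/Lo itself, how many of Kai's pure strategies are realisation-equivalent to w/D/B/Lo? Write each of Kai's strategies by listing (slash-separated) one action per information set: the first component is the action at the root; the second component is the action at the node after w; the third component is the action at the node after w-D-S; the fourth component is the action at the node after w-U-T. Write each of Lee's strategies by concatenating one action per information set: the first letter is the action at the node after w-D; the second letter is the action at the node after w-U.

2

Row for w/D/B/Lo (columns SH, ST, WH, WT): (5,3) (5,3) (0,4) (0,4).
Under w/D/B/Lo, Kai's choice at the node after w-U-T can never be reached regardless of what Lee does, so varying those choices leaves every outcome unchanged.
Holding the reachable choices fixed and varying the unreachable one freely already gives 2 equivalent strategies.
No other strategy reproduces this row, so those 2 are the full class: w/D/B/Mid, w/D/B/Lo.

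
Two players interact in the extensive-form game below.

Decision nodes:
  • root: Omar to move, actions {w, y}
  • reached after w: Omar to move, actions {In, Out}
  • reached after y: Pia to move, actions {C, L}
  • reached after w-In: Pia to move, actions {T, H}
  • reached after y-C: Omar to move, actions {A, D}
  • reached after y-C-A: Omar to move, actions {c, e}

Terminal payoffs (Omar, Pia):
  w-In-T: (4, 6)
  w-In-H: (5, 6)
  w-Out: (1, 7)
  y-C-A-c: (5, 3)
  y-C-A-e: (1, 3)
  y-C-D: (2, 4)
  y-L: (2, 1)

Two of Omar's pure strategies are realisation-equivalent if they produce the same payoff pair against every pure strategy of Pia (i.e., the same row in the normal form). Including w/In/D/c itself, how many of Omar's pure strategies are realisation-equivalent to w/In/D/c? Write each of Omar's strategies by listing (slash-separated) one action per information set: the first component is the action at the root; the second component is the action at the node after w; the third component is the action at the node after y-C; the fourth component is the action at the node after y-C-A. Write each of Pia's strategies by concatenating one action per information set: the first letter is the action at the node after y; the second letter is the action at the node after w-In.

Row for w/In/D/c (columns CT, CH, LT, LH): (4,6) (5,6) (4,6) (5,6).
Under w/In/D/c, Omar's choice at the node after y-C and at the node after y-C-A can never be reached regardless of what Pia does, so varying those choices leaves every outcome unchanged.
Holding the reachable choices fixed and varying the unreachable ones freely already gives 2 × 2 = 4 equivalent strategies.
No other strategy reproduces this row, so those 4 are the full class: w/In/A/c, w/In/A/e, w/In/D/c, w/In/D/e.

4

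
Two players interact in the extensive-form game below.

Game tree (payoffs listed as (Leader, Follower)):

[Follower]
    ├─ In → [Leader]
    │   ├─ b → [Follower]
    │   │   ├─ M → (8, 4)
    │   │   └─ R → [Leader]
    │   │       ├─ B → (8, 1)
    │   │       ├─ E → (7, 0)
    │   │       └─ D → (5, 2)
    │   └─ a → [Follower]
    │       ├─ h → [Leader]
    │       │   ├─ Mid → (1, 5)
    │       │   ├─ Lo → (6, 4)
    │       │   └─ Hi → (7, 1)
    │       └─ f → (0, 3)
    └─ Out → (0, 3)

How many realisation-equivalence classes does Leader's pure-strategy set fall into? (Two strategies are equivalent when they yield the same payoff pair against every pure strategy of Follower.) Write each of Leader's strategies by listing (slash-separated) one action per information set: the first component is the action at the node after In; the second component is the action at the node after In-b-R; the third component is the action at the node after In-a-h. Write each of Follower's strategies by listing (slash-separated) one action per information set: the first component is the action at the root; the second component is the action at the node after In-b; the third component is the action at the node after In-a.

6

Leader has 18 pure strategies: b/B/Mid, b/B/Lo, b/B/Hi, b/E/Mid, b/E/Lo, b/E/Hi, b/D/Mid, b/D/Lo, b/D/Hi, a/B/Mid, a/B/Lo, a/B/Hi, a/E/Mid, a/E/Lo, a/E/Hi, a/D/Mid, a/D/Lo, a/D/Hi. Columns: In/M/h, In/M/f, In/R/h, In/R/f, Out/M/h, Out/M/f, Out/R/h, Out/R/f.
{b/B/Mid, b/B/Lo, b/B/Hi} → row (8,4) (8,4) (8,1) (8,1) (0,3) (0,3) (0,3) (0,3)
{b/E/Mid, b/E/Lo, b/E/Hi} → row (8,4) (8,4) (7,0) (7,0) (0,3) (0,3) (0,3) (0,3)
{b/D/Mid, b/D/Lo, b/D/Hi} → row (8,4) (8,4) (5,2) (5,2) (0,3) (0,3) (0,3) (0,3)
{a/B/Mid, a/E/Mid, a/D/Mid} → row (1,5) (0,3) (1,5) (0,3) (0,3) (0,3) (0,3) (0,3)
{a/B/Lo, a/E/Lo, a/D/Lo} → row (6,4) (0,3) (6,4) (0,3) (0,3) (0,3) (0,3) (0,3)
{a/B/Hi, a/E/Hi, a/D/Hi} → row (7,1) (0,3) (7,1) (0,3) (0,3) (0,3) (0,3) (0,3)
That's 6 distinct rows out of 18 strategies.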